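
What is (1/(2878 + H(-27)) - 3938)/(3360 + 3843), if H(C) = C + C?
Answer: -11120911/20341272 ≈ -0.54672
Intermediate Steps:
H(C) = 2*C
(1/(2878 + H(-27)) - 3938)/(3360 + 3843) = (1/(2878 + 2*(-27)) - 3938)/(3360 + 3843) = (1/(2878 - 54) - 3938)/7203 = (1/2824 - 3938)*(1/7203) = -11120911/2824*1/7203 = -11120911/20341272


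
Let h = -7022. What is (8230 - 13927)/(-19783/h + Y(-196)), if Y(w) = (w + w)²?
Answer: -13334778/359682797 ≈ -0.037074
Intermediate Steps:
Y(w) = 4*w² (Y(w) = (2*w)² = 4*w²)
(8230 - 13927)/(-19783/h + Y(-196)) = (8230 - 13927)/(-19783/(-7022) + 4*(-196)²) = -5697/(-19783*(-1/7022) + 4*38416) = -5697/(19783/7022 + 153664) = -5697/1079048391/7022 = -5697*7022/1079048391 = -13334778/359682797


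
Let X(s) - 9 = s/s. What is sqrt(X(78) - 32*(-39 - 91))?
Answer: sqrt(4170) ≈ 64.576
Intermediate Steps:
X(s) = 10 (X(s) = 9 + s/s = 9 + 1 = 10)
sqrt(X(78) - 32*(-39 - 91)) = sqrt(10 - 32*(-39 - 91)) = sqrt(10 - 32*(-130)) = sqrt(10 + 4160) = sqrt(4170)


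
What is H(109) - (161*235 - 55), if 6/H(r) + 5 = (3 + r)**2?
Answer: -473723414/12539 ≈ -37780.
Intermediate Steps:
H(r) = 6/(-5 + (3 + r)**2)
H(109) - (161*235 - 55) = 6/(-5 + (3 + 109)**2) - (161*235 - 55) = 6/(-5 + 112**2) - (37835 - 55) = 6/(-5 + 12544) - 1*37780 = 6/12539 - 37780 = -473723414/12539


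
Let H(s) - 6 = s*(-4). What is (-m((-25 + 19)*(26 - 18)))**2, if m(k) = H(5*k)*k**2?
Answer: 4953580240896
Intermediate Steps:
H(s) = 6 - 4*s (H(s) = 6 + s*(-4) = 6 - 4*s)
m(k) = k**2*(6 - 20*k) (m(k) = (6 - 20*k)*k**2 = k**2*(6 - 20*k))
(-m((-25 + 19)*(26 - 18)))**2 = (-((-25 + 19)*(26 - 18))**2*(6 - 20*(-25 + 19)*(26 - 18)))**2 = (-(-6*8)**2*(6 - (-120)*8))**2 = (-(-48)**2*(6 - 20*(-48)))**2 = (-2304*(6 + 960))**2 = (-2304*966)**2 = (-1*2225664)**2 = (-2225664)**2 = 4953580240896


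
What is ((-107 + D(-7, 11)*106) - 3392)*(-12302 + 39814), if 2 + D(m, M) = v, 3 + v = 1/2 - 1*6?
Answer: -126885344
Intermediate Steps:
v = -17/2 (v = -3 + (1/2 - 1*6) = -3 + (1/2 - 6) = -3 - 11/2 = -17/2 ≈ -8.5000)
D(m, M) = -21/2 (D(m, M) = -2 - 17/2 = -21/2)
((-107 + D(-7, 11)*106) - 3392)*(-12302 + 39814) = ((-107 - 21/2*106) - 3392)*(-12302 + 39814) = ((-107 - 1113) - 3392)*27512 = (-1220 - 3392)*27512 = -4612*27512 = -126885344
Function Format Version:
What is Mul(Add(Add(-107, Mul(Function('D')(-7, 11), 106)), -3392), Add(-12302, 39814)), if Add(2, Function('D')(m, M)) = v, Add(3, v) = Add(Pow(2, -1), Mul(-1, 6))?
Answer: -126885344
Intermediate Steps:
v = Rational(-17, 2) (v = Add(-3, Add(Pow(2, -1), Mul(-1, 6))) = Add(-3, Add(Rational(1, 2), -6)) = Add(-3, Rational(-11, 2)) = Rational(-17, 2) ≈ -8.5000)
Function('D')(m, M) = Rational(-21, 2) (Function('D')(m, M) = Add(-2, Rational(-17, 2)) = Rational(-21, 2))
Mul(Add(Add(-107, Mul(Function('D')(-7, 11), 106)), -3392), Add(-12302, 39814)) = Mul(Add(Add(-107, Mul(Rational(-21, 2), 106)), -3392), Add(-12302, 39814)) = Mul(Add(Add(-107, -1113), -3392), 27512) = Mul(Add(-1220, -3392), 27512) = Mul(-4612, 27512) = -126885344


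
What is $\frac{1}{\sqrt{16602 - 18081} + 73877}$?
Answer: $\frac{73877}{5457812608} - \frac{i \sqrt{1479}}{5457812608} \approx 1.3536 \cdot 10^{-5} - 7.0464 \cdot 10^{-9} i$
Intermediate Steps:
$\frac{1}{\sqrt{16602 - 18081} + 73877} = \frac{1}{\sqrt{-1479} + 73877} = \frac{1}{i \sqrt{1479} + 73877} = \frac{1}{73877 + i \sqrt{1479}}$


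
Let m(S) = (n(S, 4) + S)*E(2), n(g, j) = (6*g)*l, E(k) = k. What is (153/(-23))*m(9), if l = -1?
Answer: 13770/23 ≈ 598.70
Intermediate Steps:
n(g, j) = -6*g (n(g, j) = (6*g)*(-1) = -6*g)
m(S) = -10*S (m(S) = (-6*S + S)*2 = -5*S*2 = -10*S)
(153/(-23))*m(9) = (153/(-23))*(-10*9) = (153*(-1/23))*(-90) = -153/23*(-90) = 13770/23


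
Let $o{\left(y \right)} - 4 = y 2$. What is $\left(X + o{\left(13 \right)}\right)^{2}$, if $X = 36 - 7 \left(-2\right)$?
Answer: $6400$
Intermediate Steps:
$X = 50$ ($X = 36 - -14 = 36 + 14 = 50$)
$o{\left(y \right)} = 4 + 2 y$ ($o{\left(y \right)} = 4 + y 2 = 4 + 2 y$)
$\left(X + o{\left(13 \right)}\right)^{2} = \left(50 + \left(4 + 2 \cdot 13\right)\right)^{2} = \left(50 + \left(4 + 26\right)\right)^{2} = \left(50 + 30\right)^{2} = 80^{2} = 6400$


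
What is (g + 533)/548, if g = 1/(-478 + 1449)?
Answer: 129386/133027 ≈ 0.97263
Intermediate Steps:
g = 1/971 ≈ 0.0010299
(g + 533)/548 = (1/971 + 533)/548 = (1/548)*(517544/971) = 129386/133027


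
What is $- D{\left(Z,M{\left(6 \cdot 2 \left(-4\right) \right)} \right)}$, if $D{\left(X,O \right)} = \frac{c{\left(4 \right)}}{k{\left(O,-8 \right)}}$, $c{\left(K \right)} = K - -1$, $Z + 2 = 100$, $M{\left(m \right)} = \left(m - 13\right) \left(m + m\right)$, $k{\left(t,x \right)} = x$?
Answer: $\frac{5}{8} \approx 0.625$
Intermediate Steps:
$M{\left(m \right)} = 2 m \left(-13 + m\right)$ ($M{\left(m \right)} = \left(-13 + m\right) 2 m = 2 m \left(-13 + m\right)$)
$Z = 98$ ($Z = -2 + 100 = 98$)
$c{\left(K \right)} = 1 + K$ ($c{\left(K \right)} = K + 1 = 1 + K$)
$D{\left(X,O \right)} = - \frac{5}{8}$ ($D{\left(X,O \right)} = \frac{1 + 4}{-8} = 5 \left(- \frac{1}{8}\right) = - \frac{5}{8}$)
$- D{\left(Z,M{\left(6 \cdot 2 \left(-4\right) \right)} \right)} = \left(-1\right) \left(- \frac{5}{8}\right) = \frac{5}{8}$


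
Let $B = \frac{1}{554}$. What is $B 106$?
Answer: $\frac{53}{277} \approx 0.19134$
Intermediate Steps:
$B = \frac{1}{554} \approx 0.0018051$
$B 106 = \frac{1}{554} \cdot 106 = \frac{53}{277}$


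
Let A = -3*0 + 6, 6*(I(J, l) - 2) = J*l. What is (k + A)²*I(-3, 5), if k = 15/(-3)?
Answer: -½ ≈ -0.50000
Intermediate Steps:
I(J, l) = 2 + J*l/6 (I(J, l) = 2 + (J*l)/6 = 2 + J*l/6)
A = 6 (A = 0 + 6 = 6)
k = -5 (k = 15*(-⅓) = -5)
(k + A)²*I(-3, 5) = (-5 + 6)²*(2 + (⅙)*(-3)*5) = 1²*(2 - 5/2) = 1*(-½) = -½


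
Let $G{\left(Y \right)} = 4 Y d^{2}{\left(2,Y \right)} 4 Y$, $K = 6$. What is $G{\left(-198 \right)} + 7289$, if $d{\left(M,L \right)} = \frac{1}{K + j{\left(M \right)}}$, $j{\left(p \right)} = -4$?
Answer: $164105$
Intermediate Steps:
$d{\left(M,L \right)} = \frac{1}{2}$ ($d{\left(M,L \right)} = \frac{1}{6 - 4} = \frac{1}{2}$)
$G{\left(Y \right)} = 4 Y^{2}$ ($G{\left(Y \right)} = \frac{4 Y}{4} \cdot 4 Y = 4 Y \frac{1}{4} \cdot 4 Y = Y 4 Y = 4 Y Y = 4 Y^{2}$)
$G{\left(-198 \right)} + 7289 = 4 \left(-198\right)^{2} + 7289 = 4 \cdot 39204 + 7289 = 156816 + 7289 = 164105$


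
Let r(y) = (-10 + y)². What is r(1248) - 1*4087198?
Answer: -2554554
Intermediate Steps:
r(1248) - 1*4087198 = (-10 + 1248)² - 1*4087198 = 1238² - 4087198 = 1532644 - 4087198 = -2554554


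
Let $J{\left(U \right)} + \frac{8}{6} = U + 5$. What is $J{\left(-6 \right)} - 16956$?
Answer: $- \frac{50875}{3} \approx -16958.0$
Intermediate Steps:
$J{\left(U \right)} = \frac{11}{3} + U$ ($J{\left(U \right)} = - \frac{4}{3} + \left(U + 5\right) = - \frac{4}{3} + \left(5 + U\right) = \frac{11}{3} + U$)
$J{\left(-6 \right)} - 16956 = \left(\frac{11}{3} - 6\right) - 16956 = - \frac{7}{3} - 16956 = - \frac{50875}{3}$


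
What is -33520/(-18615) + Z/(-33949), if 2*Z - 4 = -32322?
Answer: 16926709/7434831 ≈ 2.2767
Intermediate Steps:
Z = -16159 (Z = 2 + (½)*(-32322) = 2 - 16161 = -16159)
-33520/(-18615) + Z/(-33949) = -33520/(-18615) - 16159/(-33949) = -33520*(-1/18615) - 16159*(-1/33949) = 6704/3723 + 16159/33949 = 16926709/7434831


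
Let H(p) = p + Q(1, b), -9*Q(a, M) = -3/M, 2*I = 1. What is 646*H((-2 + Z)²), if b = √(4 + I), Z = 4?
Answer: 2584 + 646*√2/9 ≈ 2685.5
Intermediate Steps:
I = ½ (I = (½)*1 = ½ ≈ 0.50000)
b = 3*√2/2 (b = √(4 + ½) = √(9/2) = 3*√2/2 ≈ 2.1213)
Q(a, M) = 1/(3*M) (Q(a, M) = -(-1)/(3*M) = 1/(3*M))
H(p) = p + √2/9 (H(p) = p + 1/(3*((3*√2/2))) = p + (√2/3)/3 = p + √2/9)
646*H((-2 + Z)²) = 646*((-2 + 4)² + √2/9) = 646*(2² + √2/9) = 646*(4 + √2/9) = 2584 + 646*√2/9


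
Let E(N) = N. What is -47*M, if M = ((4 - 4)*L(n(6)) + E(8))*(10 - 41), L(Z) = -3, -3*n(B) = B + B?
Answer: 11656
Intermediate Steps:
n(B) = -2*B/3 (n(B) = -(B + B)/3 = -2*B/3)
M = -248 (M = ((4 - 4)*(-3) + 8)*(10 - 41) = (0*(-3) + 8)*(-31) = (0 + 8)*(-31) = 8*(-31) = -248)
-47*M = -47*(-248) = 11656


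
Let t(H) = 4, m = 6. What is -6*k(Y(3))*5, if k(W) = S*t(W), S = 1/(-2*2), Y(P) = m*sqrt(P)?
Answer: 30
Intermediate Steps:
Y(P) = 6*sqrt(P)
S = -1/4 (S = 1/(-4) = -1/4 ≈ -0.25000)
k(W) = -1 (k(W) = -1/4*4 = -1)
-6*k(Y(3))*5 = -6*(-1)*5 = 6*5 = 30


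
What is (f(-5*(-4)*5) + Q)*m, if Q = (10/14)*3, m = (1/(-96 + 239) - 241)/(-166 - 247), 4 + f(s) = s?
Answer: 23675394/413413 ≈ 57.268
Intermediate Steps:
f(s) = -4 + s
m = 34462/59059 (m = (1/143 - 241)/(-413) = (1/143 - 241)*(-1/413) = -34462/143*(-1/413) = 34462/59059 ≈ 0.58352)
Q = 15/7 (Q = (10*(1/14))*3 = (5/7)*3 = 15/7 ≈ 2.1429)
(f(-5*(-4)*5) + Q)*m = ((-4 - 5*(-4)*5) + 15/7)*(34462/59059) = ((-4 + 20*5) + 15/7)*(34462/59059) = ((-4 + 100) + 15/7)*(34462/59059) = (96 + 15/7)*(34462/59059) = (687/7)*(34462/59059) = 23675394/413413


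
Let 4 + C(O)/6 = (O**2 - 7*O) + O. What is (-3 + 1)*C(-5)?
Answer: -612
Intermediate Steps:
C(O) = -24 - 36*O + 6*O**2 (C(O) = -24 + 6*((O**2 - 7*O) + O) = -24 + 6*(O**2 - 6*O) = -24 + (-36*O + 6*O**2) = -24 - 36*O + 6*O**2)
(-3 + 1)*C(-5) = (-3 + 1)*(-24 - 36*(-5) + 6*(-5)**2) = -2*(-24 + 180 + 6*25) = -2*(-24 + 180 + 150) = -2*306 = -612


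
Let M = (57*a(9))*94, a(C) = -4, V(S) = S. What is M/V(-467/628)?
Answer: 13459296/467 ≈ 28821.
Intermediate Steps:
M = -21432 (M = (57*(-4))*94 = -228*94 = -21432)
M/V(-467/628) = -21432/((-467/628)) = -21432/((-467*1/628)) = -21432/(-467/628) = -21432*(-628/467) = 13459296/467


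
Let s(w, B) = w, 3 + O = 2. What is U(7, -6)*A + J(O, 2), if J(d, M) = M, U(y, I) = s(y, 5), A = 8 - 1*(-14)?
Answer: 156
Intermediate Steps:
O = -1 (O = -3 + 2 = -1)
A = 22 (A = 8 + 14 = 22)
U(y, I) = y
U(7, -6)*A + J(O, 2) = 7*22 + 2 = 154 + 2 = 156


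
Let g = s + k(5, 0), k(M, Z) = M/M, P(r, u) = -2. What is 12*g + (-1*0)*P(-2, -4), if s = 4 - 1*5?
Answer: 0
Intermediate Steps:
k(M, Z) = 1
s = -1 (s = 4 - 5 = -1)
g = 0 (g = -1 + 1 = 0)
12*g + (-1*0)*P(-2, -4) = 12*0 - 1*0*(-2) = 0 + 0*(-2) = 0 + 0 = 0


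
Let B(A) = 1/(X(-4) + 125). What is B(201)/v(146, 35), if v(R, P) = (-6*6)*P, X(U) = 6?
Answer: -1/165060 ≈ -6.0584e-6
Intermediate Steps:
v(R, P) = -36*P
B(A) = 1/131 (B(A) = 1/(6 + 125) = 1/131)
B(201)/v(146, 35) = 1/(131*((-36*35))) = (1/131)/(-1260) = (1/131)*(-1/1260) = -1/165060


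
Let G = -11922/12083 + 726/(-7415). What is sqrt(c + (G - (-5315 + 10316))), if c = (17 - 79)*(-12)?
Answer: I*sqrt(34181108744270082585)/89595445 ≈ 65.254*I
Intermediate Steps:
G = -97173888/89595445 (G = -11922*1/12083 + 726*(-1/7415) = -11922/12083 - 726/7415 = -97173888/89595445 ≈ -1.0846)
c = 744 (c = -62*(-12) = 744)
sqrt(c + (G - (-5315 + 10316))) = sqrt(744 + (-97173888/89595445 - (-5315 + 10316))) = sqrt(744 + (-97173888/89595445 - 1*5001)) = sqrt(744 + (-97173888/89595445 - 5001)) = sqrt(744 - 448163994333/89595445) = sqrt(-381504983253/89595445) = I*sqrt(34181108744270082585)/89595445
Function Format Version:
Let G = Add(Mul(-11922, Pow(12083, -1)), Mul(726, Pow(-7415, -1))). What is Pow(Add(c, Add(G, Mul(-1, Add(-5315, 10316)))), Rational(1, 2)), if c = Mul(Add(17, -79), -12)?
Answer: Mul(Rational(1, 89595445), I, Pow(34181108744270082585, Rational(1, 2))) ≈ Mul(65.254, I)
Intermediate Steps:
G = Rational(-97173888, 89595445) (G = Add(Mul(-11922, Rational(1, 12083)), Mul(726, Rational(-1, 7415))) = Add(Rational(-11922, 12083), Rational(-726, 7415)) = Rational(-97173888, 89595445) ≈ -1.0846)
c = 744 (c = Mul(-62, -12) = 744)
Pow(Add(c, Add(G, Mul(-1, Add(-5315, 10316)))), Rational(1, 2)) = Pow(Add(744, Add(Rational(-97173888, 89595445), Mul(-1, Add(-5315, 10316)))), Rational(1, 2)) = Pow(Add(744, Add(Rational(-97173888, 89595445), Mul(-1, 5001))), Rational(1, 2)) = Pow(Add(744, Add(Rational(-97173888, 89595445), -5001)), Rational(1, 2)) = Pow(Add(744, Rational(-448163994333, 89595445)), Rational(1, 2)) = Pow(Rational(-381504983253, 89595445), Rational(1, 2)) = Mul(Rational(1, 89595445), I, Pow(34181108744270082585, Rational(1, 2)))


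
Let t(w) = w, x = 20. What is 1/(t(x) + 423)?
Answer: 1/443 ≈ 0.0022573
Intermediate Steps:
1/(t(x) + 423) = 1/(20 + 423) = 1/443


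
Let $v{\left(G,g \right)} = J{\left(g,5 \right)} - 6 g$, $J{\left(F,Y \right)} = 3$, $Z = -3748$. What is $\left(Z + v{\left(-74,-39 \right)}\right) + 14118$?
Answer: $10607$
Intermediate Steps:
$v{\left(G,g \right)} = 3 - 6 g$
$\left(Z + v{\left(-74,-39 \right)}\right) + 14118 = \left(-3748 + \left(3 - -234\right)\right) + 14118 = \left(-3748 + \left(3 + 234\right)\right) + 14118 = \left(-3748 + 237\right) + 14118 = -3511 + 14118 = 10607$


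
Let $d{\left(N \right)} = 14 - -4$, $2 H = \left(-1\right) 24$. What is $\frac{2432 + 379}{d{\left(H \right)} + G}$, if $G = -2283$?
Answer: $- \frac{937}{755} \approx -1.2411$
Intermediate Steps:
$H = -12$ ($H = \frac{\left(-1\right) 24}{2} = \frac{1}{2} \left(-24\right) = -12$)
$d{\left(N \right)} = 18$ ($d{\left(N \right)} = 14 + 4 = 18$)
$\frac{2432 + 379}{d{\left(H \right)} + G} = \frac{2432 + 379}{18 - 2283} = \frac{2811}{-2265} = 2811 \left(- \frac{1}{2265}\right) = - \frac{937}{755}$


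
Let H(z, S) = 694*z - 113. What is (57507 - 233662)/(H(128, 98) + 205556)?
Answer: -35231/58855 ≈ -0.59861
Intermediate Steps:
H(z, S) = -113 + 694*z
(57507 - 233662)/(H(128, 98) + 205556) = (57507 - 233662)/((-113 + 694*128) + 205556) = -176155/((-113 + 88832) + 205556) = -176155/(88719 + 205556) = -176155/294275 = -176155*1/294275 = -35231/58855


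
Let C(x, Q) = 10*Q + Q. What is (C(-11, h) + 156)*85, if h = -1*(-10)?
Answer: 22610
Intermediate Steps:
h = 10
C(x, Q) = 11*Q
(C(-11, h) + 156)*85 = (11*10 + 156)*85 = (110 + 156)*85 = 266*85 = 22610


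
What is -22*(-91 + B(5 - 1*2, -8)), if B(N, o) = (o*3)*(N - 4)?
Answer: 1474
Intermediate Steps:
B(N, o) = 3*o*(-4 + N) (B(N, o) = (3*o)*(-4 + N) = 3*o*(-4 + N))
-22*(-91 + B(5 - 1*2, -8)) = -22*(-91 + 3*(-8)*(-4 + (5 - 1*2))) = -22*(-91 + 3*(-8)*(-4 + (5 - 2))) = -22*(-91 + 3*(-8)*(-4 + 3)) = -22*(-91 + 3*(-8)*(-1)) = -22*(-91 + 24) = -22*(-67) = 1474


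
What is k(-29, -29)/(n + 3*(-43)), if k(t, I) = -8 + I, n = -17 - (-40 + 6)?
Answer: 37/112 ≈ 0.33036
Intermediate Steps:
n = 17 (n = -17 - 1*(-34) = -17 + 34 = 17)
k(-29, -29)/(n + 3*(-43)) = (-8 - 29)/(17 + 3*(-43)) = -37/(17 - 129) = -37/(-112) = -37*(-1/112) = 37/112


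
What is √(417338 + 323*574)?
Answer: 2*√150685 ≈ 776.36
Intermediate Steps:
√(417338 + 323*574) = √(417338 + 185402) = √602740 = 2*√150685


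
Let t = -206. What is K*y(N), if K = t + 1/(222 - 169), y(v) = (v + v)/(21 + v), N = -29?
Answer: -316593/212 ≈ -1493.4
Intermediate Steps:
y(v) = 2*v/(21 + v) (y(v) = (2*v)/(21 + v) = 2*v/(21 + v))
K = -10917/53 (K = -206 + 1/(222 - 169) = -206 + 1/53 = -10917/53 ≈ -205.98)
K*y(N) = -21834*(-29)/(53*(21 - 29)) = -21834*(-29)/(53*(-8)) = -21834*(-29)*(-1)/(53*8) = -10917/53*29/4 = -316593/212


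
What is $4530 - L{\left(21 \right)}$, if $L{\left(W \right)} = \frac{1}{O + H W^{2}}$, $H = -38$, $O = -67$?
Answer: $\frac{76217251}{16825} \approx 4530.0$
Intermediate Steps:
$L{\left(W \right)} = \frac{1}{-67 - 38 W^{2}}$
$4530 - L{\left(21 \right)} = 4530 - - \frac{1}{67 + 38 \cdot 21^{2}} = 4530 - - \frac{1}{67 + 38 \cdot 441} = 4530 - - \frac{1}{67 + 16758} = 4530 - - \frac{1}{16825} = 4530 + \frac{1}{16825} = \frac{76217251}{16825}$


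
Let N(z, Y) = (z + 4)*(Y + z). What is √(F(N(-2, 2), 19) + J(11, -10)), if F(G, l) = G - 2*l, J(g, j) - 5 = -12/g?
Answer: 5*I*√165/11 ≈ 5.8387*I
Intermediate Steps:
J(g, j) = 5 - 12/g
N(z, Y) = (4 + z)*(Y + z)
√(F(N(-2, 2), 19) + J(11, -10)) = √((((-2)² + 4*2 + 4*(-2) + 2*(-2)) - 2*19) + (5 - 12/11)) = √(((4 + 8 - 8 - 4) - 38) + (5 - 12*1/11)) = √((0 - 38) + (5 - 12/11)) = √(-38 + 43/11) = √(-375/11) = 5*I*√165/11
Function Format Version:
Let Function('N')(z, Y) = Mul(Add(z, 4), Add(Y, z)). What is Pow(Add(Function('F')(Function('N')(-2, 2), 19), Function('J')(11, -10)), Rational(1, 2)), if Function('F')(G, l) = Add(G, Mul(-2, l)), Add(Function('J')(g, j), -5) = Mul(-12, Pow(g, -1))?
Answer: Mul(Rational(5, 11), I, Pow(165, Rational(1, 2))) ≈ Mul(5.8387, I)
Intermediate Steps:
Function('J')(g, j) = Add(5, Mul(-12, Pow(g, -1)))
Function('N')(z, Y) = Mul(Add(4, z), Add(Y, z))
Pow(Add(Function('F')(Function('N')(-2, 2), 19), Function('J')(11, -10)), Rational(1, 2)) = Pow(Add(Add(Add(Pow(-2, 2), Mul(4, 2), Mul(4, -2), Mul(2, -2)), Mul(-2, 19)), Add(5, Mul(-12, Pow(11, -1)))), Rational(1, 2)) = Pow(Add(Add(Add(4, 8, -8, -4), -38), Add(5, Mul(-12, Rational(1, 11)))), Rational(1, 2)) = Pow(Add(Add(0, -38), Add(5, Rational(-12, 11))), Rational(1, 2)) = Pow(Add(-38, Rational(43, 11)), Rational(1, 2)) = Pow(Rational(-375, 11), Rational(1, 2)) = Mul(Rational(5, 11), I, Pow(165, Rational(1, 2)))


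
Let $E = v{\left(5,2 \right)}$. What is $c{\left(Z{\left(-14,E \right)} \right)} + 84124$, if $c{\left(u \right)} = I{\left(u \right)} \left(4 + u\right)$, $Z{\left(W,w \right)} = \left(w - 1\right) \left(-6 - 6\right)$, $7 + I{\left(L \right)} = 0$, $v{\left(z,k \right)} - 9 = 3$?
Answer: $85020$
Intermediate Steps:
$v{\left(z,k \right)} = 12$ ($v{\left(z,k \right)} = 9 + 3 = 12$)
$E = 12$
$I{\left(L \right)} = -7$ ($I{\left(L \right)} = -7 + 0 = -7$)
$Z{\left(W,w \right)} = 12 - 12 w$ ($Z{\left(W,w \right)} = \left(-1 + w\right) \left(-12\right) = 12 - 12 w$)
$c{\left(u \right)} = -28 - 7 u$ ($c{\left(u \right)} = - 7 \left(4 + u\right) = -28 - 7 u$)
$c{\left(Z{\left(-14,E \right)} \right)} + 84124 = \left(-28 - 7 \left(12 - 144\right)\right) + 84124 = \left(-28 - -924\right) + 84124 = \left(-28 + 924\right) + 84124 = 896 + 84124 = 85020$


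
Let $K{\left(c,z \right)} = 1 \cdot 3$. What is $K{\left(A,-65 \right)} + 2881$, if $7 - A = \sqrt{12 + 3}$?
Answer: $2884$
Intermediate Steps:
$A = 7 - \sqrt{15}$ ($A = 7 - \sqrt{12 + 3} = 7 - \sqrt{15} \approx 3.127$)
$K{\left(c,z \right)} = 3$
$K{\left(A,-65 \right)} + 2881 = 3 + 2881 = 2884$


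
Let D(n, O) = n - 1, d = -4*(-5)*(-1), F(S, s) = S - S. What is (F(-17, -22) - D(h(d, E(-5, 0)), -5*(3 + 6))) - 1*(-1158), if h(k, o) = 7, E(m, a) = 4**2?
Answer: 1152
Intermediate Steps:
E(m, a) = 16
F(S, s) = 0
d = -20 (d = 20*(-1) = -20)
D(n, O) = -1 + n
(F(-17, -22) - D(h(d, E(-5, 0)), -5*(3 + 6))) - 1*(-1158) = (0 - (-1 + 7)) - 1*(-1158) = (0 - 1*6) + 1158 = (0 - 6) + 1158 = -6 + 1158 = 1152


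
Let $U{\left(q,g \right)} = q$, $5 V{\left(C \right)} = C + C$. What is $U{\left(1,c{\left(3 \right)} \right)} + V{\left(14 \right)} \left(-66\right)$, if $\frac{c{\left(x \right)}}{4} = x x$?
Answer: $- \frac{1843}{5} \approx -368.6$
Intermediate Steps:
$c{\left(x \right)} = 4 x^{2}$ ($c{\left(x \right)} = 4 x x = 4 x^{2}$)
$V{\left(C \right)} = \frac{2 C}{5}$ ($V{\left(C \right)} = \frac{C + C}{5} = \frac{2 C}{5}$)
$U{\left(1,c{\left(3 \right)} \right)} + V{\left(14 \right)} \left(-66\right) = 1 + \frac{2}{5} \cdot 14 \left(-66\right) = 1 + \frac{28}{5} \left(-66\right) = 1 - \frac{1848}{5} = - \frac{1843}{5}$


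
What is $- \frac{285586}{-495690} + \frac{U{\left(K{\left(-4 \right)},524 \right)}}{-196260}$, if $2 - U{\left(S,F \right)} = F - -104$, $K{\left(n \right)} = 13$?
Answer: $\frac{62621567}{108093466} \approx 0.57933$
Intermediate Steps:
$U{\left(S,F \right)} = -102 - F$ ($U{\left(S,F \right)} = 2 - \left(F - -104\right) = 2 - \left(F + 104\right) = 2 - \left(104 + F\right) = -102 - F$)
$- \frac{285586}{-495690} + \frac{U{\left(K{\left(-4 \right)},524 \right)}}{-196260} = - \frac{285586}{-495690} + \frac{-102 - 524}{-196260} = \left(-285586\right) \left(- \frac{1}{495690}\right) + \left(-102 - 524\right) \left(- \frac{1}{196260}\right) = \frac{142793}{247845} - - \frac{313}{98130} = \frac{142793}{247845} + \frac{313}{98130} = \frac{62621567}{108093466}$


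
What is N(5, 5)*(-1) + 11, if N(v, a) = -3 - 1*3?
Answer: 17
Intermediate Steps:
N(v, a) = -6 (N(v, a) = -3 - 3 = -6)
N(5, 5)*(-1) + 11 = -6*(-1) + 11 = 6 + 11 = 17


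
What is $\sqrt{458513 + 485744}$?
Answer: $\sqrt{944257} \approx 971.73$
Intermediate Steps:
$\sqrt{458513 + 485744} = \sqrt{944257}$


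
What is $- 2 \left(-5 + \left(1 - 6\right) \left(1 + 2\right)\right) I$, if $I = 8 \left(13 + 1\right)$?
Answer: $4480$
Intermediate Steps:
$I = 112$ ($I = 8 \cdot 14 = 112$)
$- 2 \left(-5 + \left(1 - 6\right) \left(1 + 2\right)\right) I = - 2 \left(-5 + \left(1 - 6\right) \left(1 + 2\right)\right) 112 = - 2 \left(-5 + \left(1 - 6\right) 3\right) 112 = - 2 \left(-5 - 15\right) 112 = \left(-2\right) \left(-20\right) 112 = 40 \cdot 112 = 4480$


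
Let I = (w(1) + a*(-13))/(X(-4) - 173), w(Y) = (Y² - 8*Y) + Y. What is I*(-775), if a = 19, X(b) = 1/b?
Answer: -71300/63 ≈ -1131.7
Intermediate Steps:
X(b) = 1/b
w(Y) = Y² - 7*Y
I = 92/63 (I = (1*(-7 + 1) + 19*(-13))/(1/(-4) - 173) = (1*(-6) - 247)/(-¼ - 173) = (-6 - 247)/(-693/4) = -253*(-4/693) = 92/63 ≈ 1.4603)
I*(-775) = (92/63)*(-775) = -71300/63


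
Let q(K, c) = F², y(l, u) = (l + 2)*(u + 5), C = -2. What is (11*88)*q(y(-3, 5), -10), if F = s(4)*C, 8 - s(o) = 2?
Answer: 139392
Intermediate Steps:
s(o) = 6 (s(o) = 8 - 1*2 = 8 - 2 = 6)
y(l, u) = (2 + l)*(5 + u)
F = -12 (F = 6*(-2) = -12)
q(K, c) = 144 (q(K, c) = (-12)² = 144)
(11*88)*q(y(-3, 5), -10) = (11*88)*144 = 968*144 = 139392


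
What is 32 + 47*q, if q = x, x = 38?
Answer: 1818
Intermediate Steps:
q = 38
32 + 47*q = 32 + 47*38 = 32 + 1786 = 1818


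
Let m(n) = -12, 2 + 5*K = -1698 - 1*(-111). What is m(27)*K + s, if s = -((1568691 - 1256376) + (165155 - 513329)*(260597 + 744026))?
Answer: 1748916499503/5 ≈ 3.4978e+11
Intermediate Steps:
K = -1589/5 (K = -2/5 + (-1698 - 1*(-111))/5 = -2/5 + (-1698 + 111)/5 = -2/5 + (1/5)*(-1587) = -2/5 - 1587/5 = -1589/5 ≈ -317.80)
s = 349783296087 (s = -(312315 - 348174*1004623) = -(312315 - 349783608402) = -1*(-349783296087) = 349783296087)
m(27)*K + s = -12*(-1589/5) + 349783296087 = 19068/5 + 349783296087 = 1748916499503/5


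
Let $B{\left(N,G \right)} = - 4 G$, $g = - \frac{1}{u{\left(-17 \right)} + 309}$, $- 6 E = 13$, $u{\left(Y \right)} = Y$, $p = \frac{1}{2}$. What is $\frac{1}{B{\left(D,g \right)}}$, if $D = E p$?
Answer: $73$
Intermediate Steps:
$p = \frac{1}{2} \approx 0.5$
$E = - \frac{13}{6}$ ($E = \left(- \frac{1}{6}\right) 13 = - \frac{13}{6} \approx -2.1667$)
$D = - \frac{13}{12}$ ($D = \left(- \frac{13}{6}\right) \frac{1}{2} = - \frac{13}{12} \approx -1.0833$)
$g = - \frac{1}{292}$ ($g = - \frac{1}{-17 + 309} = - \frac{1}{292} \approx -0.0034247$)
$\frac{1}{B{\left(D,g \right)}} = \frac{1}{\left(-4\right) \left(- \frac{1}{292}\right)} = \frac{1}{\frac{1}{73}} = 73$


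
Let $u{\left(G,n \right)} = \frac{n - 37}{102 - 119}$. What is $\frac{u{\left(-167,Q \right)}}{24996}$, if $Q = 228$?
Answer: $- \frac{191}{424932} \approx -0.00044948$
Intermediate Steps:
$u{\left(G,n \right)} = \frac{37}{17} - \frac{n}{17}$ ($u{\left(G,n \right)} = \frac{-37 + n}{-17} = \left(-37 + n\right) \left(- \frac{1}{17}\right) = \frac{37}{17} - \frac{n}{17}$)
$\frac{u{\left(-167,Q \right)}}{24996} = \frac{\frac{37}{17} - \frac{228}{17}}{24996} = \left(\frac{37}{17} - \frac{228}{17}\right) \frac{1}{24996} = \left(- \frac{191}{17}\right) \frac{1}{24996} = - \frac{191}{424932}$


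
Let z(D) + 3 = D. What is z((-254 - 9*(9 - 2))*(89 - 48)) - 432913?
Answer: -445913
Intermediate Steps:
z(D) = -3 + D
z((-254 - 9*(9 - 2))*(89 - 48)) - 432913 = (-3 + (-254 - 9*(9 - 2))*(89 - 48)) - 432913 = (-3 + (-254 - 9*7)*41) - 432913 = (-3 + (-254 - 63)*41) - 432913 = (-3 - 317*41) - 432913 = (-3 - 12997) - 432913 = -13000 - 432913 = -445913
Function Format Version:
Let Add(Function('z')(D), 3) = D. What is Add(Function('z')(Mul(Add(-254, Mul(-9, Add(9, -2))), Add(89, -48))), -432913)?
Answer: -445913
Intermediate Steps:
Function('z')(D) = Add(-3, D)
Add(Function('z')(Mul(Add(-254, Mul(-9, Add(9, -2))), Add(89, -48))), -432913) = Add(Add(-3, Mul(Add(-254, Mul(-9, Add(9, -2))), Add(89, -48))), -432913) = Add(Add(-3, Mul(Add(-254, Mul(-9, 7)), 41)), -432913) = Add(Add(-3, Mul(Add(-254, -63), 41)), -432913) = Add(Add(-3, Mul(-317, 41)), -432913) = Add(Add(-3, -12997), -432913) = Add(-13000, -432913) = -445913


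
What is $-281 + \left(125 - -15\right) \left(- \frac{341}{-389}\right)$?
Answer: $- \frac{61569}{389} \approx -158.28$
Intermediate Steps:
$-281 + \left(125 - -15\right) \left(- \frac{341}{-389}\right) = -281 + \left(125 + 15\right) \left(\left(-341\right) \left(- \frac{1}{389}\right)\right) = -281 + 140 \cdot \frac{341}{389} = -281 + \frac{47740}{389} = - \frac{61569}{389}$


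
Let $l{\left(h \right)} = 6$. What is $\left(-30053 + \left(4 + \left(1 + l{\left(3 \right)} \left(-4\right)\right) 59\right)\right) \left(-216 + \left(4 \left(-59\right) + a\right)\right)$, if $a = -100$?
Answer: $17336112$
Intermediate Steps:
$\left(-30053 + \left(4 + \left(1 + l{\left(3 \right)} \left(-4\right)\right) 59\right)\right) \left(-216 + \left(4 \left(-59\right) + a\right)\right) = \left(-30053 + \left(4 + \left(1 + 6 \left(-4\right)\right) 59\right)\right) \left(-216 + \left(4 \left(-59\right) - 100\right)\right) = \left(-30053 + \left(4 + \left(1 - 24\right) 59\right)\right) \left(-216 - 336\right) = \left(-30053 + \left(4 - 1357\right)\right) \left(-216 - 336\right) = \left(-30053 + \left(4 - 1357\right)\right) \left(-552\right) = \left(-30053 - 1353\right) \left(-552\right) = \left(-31406\right) \left(-552\right) = 17336112$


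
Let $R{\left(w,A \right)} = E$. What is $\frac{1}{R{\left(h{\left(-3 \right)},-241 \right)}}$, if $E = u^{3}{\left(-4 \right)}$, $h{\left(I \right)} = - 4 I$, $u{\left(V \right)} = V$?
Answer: $- \frac{1}{64} \approx -0.015625$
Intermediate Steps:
$E = -64$ ($E = \left(-4\right)^{3} = -64$)
$R{\left(w,A \right)} = -64$
$\frac{1}{R{\left(h{\left(-3 \right)},-241 \right)}} = \frac{1}{-64} = - \frac{1}{64}$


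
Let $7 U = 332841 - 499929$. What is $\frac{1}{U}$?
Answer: $- \frac{7}{167088} \approx -4.1894 \cdot 10^{-5}$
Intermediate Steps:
$U = - \frac{167088}{7}$ ($U = \frac{332841 - 499929}{7} = \frac{1}{7} \left(-167088\right) = - \frac{167088}{7} \approx -23870.0$)
$\frac{1}{U} = \frac{1}{- \frac{167088}{7}} = - \frac{7}{167088}$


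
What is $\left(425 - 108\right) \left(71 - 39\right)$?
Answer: $10144$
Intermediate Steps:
$\left(425 - 108\right) \left(71 - 39\right) = 317 \left(71 - 39\right) = 317 \cdot 32 = 10144$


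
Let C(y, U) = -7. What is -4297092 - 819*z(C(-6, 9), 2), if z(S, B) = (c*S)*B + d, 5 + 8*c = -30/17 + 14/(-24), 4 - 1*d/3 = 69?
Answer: -1128233853/272 ≈ -4.1479e+6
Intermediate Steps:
d = -195 (d = 12 - 3*69 = 12 - 207 = -195)
c = -1499/1632 (c = -5/8 + (-30/17 + 14/(-24))/8 = -5/8 + (-30*1/17 + 14*(-1/24))/8 = -5/8 + (-30/17 - 7/12)/8 = -5/8 + (⅛)*(-479/204) = -5/8 - 479/1632 = -1499/1632 ≈ -0.91850)
z(S, B) = -195 - 1499*B*S/1632 (z(S, B) = (-1499*S/1632)*B - 195 = -1499*B*S/1632 - 195 = -195 - 1499*B*S/1632)
-4297092 - 819*z(C(-6, 9), 2) = -4297092 - 819*(-195 - 1499/1632*2*(-7)) = -4297092 - 819*(-195 + 10493/816) = -4297092 - 819*(-148627)/816 = -4297092 - 1*(-40575171/272) = -4297092 + 40575171/272 = -1128233853/272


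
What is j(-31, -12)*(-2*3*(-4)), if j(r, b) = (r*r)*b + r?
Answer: -277512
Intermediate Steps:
j(r, b) = r + b*r**2 (j(r, b) = r**2*b + r = b*r**2 + r = r + b*r**2)
j(-31, -12)*(-2*3*(-4)) = (-31*(1 - 12*(-31)))*(-2*3*(-4)) = (-31*(1 + 372))*(-6*(-4)) = -31*373*24 = -11563*24 = -277512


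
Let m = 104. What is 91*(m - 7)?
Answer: 8827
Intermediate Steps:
91*(m - 7) = 91*(104 - 7) = 91*97 = 8827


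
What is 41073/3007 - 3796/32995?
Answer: 1343789063/99215965 ≈ 13.544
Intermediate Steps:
41073/3007 - 3796/32995 = 1343789063/99215965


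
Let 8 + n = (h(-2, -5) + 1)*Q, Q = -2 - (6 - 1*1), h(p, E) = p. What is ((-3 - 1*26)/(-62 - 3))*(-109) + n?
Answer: -3226/65 ≈ -49.631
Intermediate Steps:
Q = -7 (Q = -2 - (6 - 1) = -2 - 1*5 = -2 - 5 = -7)
n = -1 (n = -8 + (-2 + 1)*(-7) = -8 - 1*(-7) = -8 + 7 = -1)
((-3 - 1*26)/(-62 - 3))*(-109) + n = ((-3 - 1*26)/(-62 - 3))*(-109) - 1 = ((-3 - 26)/(-65))*(-109) - 1 = -29*(-1/65)*(-109) - 1 = (29/65)*(-109) - 1 = -3161/65 - 1 = -3226/65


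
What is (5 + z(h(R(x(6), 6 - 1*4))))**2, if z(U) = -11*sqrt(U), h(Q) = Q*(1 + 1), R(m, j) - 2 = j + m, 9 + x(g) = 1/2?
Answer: (5 - 33*I)**2 ≈ -1064.0 - 330.0*I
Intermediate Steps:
x(g) = -17/2 (x(g) = -9 + 1/2 = -17/2)
R(m, j) = 2 + j + m (R(m, j) = 2 + (j + m) = 2 + j + m)
h(Q) = 2*Q (h(Q) = Q*2 = 2*Q)
(5 + z(h(R(x(6), 6 - 1*4))))**2 = (5 - 11*sqrt(2)*sqrt(2 + (6 - 1*4) - 17/2))**2 = (5 - 11*sqrt(2)*sqrt(2 + (6 - 4) - 17/2))**2 = (5 - 11*sqrt(2)*sqrt(2 + 2 - 17/2))**2 = (5 - 11*3*I)**2 = (5 - 33*I)**2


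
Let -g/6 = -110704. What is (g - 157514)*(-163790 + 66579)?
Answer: -49257785810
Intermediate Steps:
g = 664224 (g = -6*(-110704) = 664224)
(g - 157514)*(-163790 + 66579) = (664224 - 157514)*(-163790 + 66579) = 506710*(-97211) = -49257785810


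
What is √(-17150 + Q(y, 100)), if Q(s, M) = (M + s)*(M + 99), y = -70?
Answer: 2*I*√2795 ≈ 105.74*I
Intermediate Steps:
Q(s, M) = (99 + M)*(M + s) (Q(s, M) = (M + s)*(99 + M) = (99 + M)*(M + s))
√(-17150 + Q(y, 100)) = √(-17150 + (100² + 99*100 + 99*(-70) + 100*(-70))) = √(-17150 + (10000 + 9900 - 6930 - 7000)) = √(-17150 + 5970) = √(-11180) = 2*I*√2795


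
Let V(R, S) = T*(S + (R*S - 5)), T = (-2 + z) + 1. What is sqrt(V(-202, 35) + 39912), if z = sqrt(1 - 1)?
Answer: 2*sqrt(11738) ≈ 216.68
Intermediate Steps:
z = 0 (z = sqrt(0) = 0)
T = -1 (T = (-2 + 0) + 1 = -2 + 1 = -1)
V(R, S) = 5 - S - R*S (V(R, S) = -(S + (R*S - 5)) = -(S + (-5 + R*S)) = -(-5 + S + R*S) = 5 - S - R*S)
sqrt(V(-202, 35) + 39912) = sqrt((5 - 1*35 - 1*(-202)*35) + 39912) = sqrt((5 - 35 + 7070) + 39912) = sqrt(7040 + 39912) = sqrt(46952) = 2*sqrt(11738)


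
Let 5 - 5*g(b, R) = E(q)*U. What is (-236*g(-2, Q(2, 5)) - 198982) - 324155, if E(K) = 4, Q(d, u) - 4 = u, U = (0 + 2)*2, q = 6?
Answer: -2613089/5 ≈ -5.2262e+5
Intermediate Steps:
U = 4 (U = 2*2 = 4)
Q(d, u) = 4 + u
g(b, R) = -11/5 (g(b, R) = 1 - 4*4/5 = 1 - 1/5*16 = 1 - 16/5 = -11/5)
(-236*g(-2, Q(2, 5)) - 198982) - 324155 = (-236*(-11/5) - 198982) - 324155 = (2596/5 - 198982) - 324155 = -992314/5 - 324155 = -2613089/5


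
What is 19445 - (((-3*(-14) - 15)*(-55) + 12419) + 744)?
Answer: 7767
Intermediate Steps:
19445 - (((-3*(-14) - 15)*(-55) + 12419) + 744) = 19445 - (((42 - 15)*(-55) + 12419) + 744) = 19445 - ((27*(-55) + 12419) + 744) = 19445 - ((-1485 + 12419) + 744) = 19445 - (10934 + 744) = 19445 - 1*11678 = 19445 - 11678 = 7767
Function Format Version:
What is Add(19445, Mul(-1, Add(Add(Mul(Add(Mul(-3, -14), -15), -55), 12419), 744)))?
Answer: 7767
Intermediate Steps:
Add(19445, Mul(-1, Add(Add(Mul(Add(Mul(-3, -14), -15), -55), 12419), 744))) = Add(19445, Mul(-1, Add(Add(Mul(Add(42, -15), -55), 12419), 744))) = Add(19445, Mul(-1, Add(Add(Mul(27, -55), 12419), 744))) = Add(19445, Mul(-1, Add(Add(-1485, 12419), 744))) = Add(19445, Mul(-1, Add(10934, 744))) = Add(19445, Mul(-1, 11678)) = Add(19445, -11678) = 7767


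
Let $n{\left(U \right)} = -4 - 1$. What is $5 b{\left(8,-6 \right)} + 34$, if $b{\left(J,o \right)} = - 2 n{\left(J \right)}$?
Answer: $84$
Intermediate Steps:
$n{\left(U \right)} = -5$
$b{\left(J,o \right)} = 10$ ($b{\left(J,o \right)} = \left(-2\right) \left(-5\right) = 10$)
$5 b{\left(8,-6 \right)} + 34 = 5 \cdot 10 + 34 = 50 + 34 = 84$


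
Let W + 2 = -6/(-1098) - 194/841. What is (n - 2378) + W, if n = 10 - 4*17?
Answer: -375250175/153903 ≈ -2438.2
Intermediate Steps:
n = -58 (n = 10 - 68 = -58)
W = -342467/153903 (W = -2 + (-6/(-1098) - 194/841) = -2 + (-6*(-1/1098) - 194*1/841) = -2 + (1/183 - 194/841) = -2 - 34661/153903 = -342467/153903 ≈ -2.2252)
(n - 2378) + W = (-58 - 2378) - 342467/153903 = -2436 - 342467/153903 = -375250175/153903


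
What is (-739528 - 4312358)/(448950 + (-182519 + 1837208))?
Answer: -1683962/701213 ≈ -2.4015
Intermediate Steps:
(-739528 - 4312358)/(448950 + (-182519 + 1837208)) = -5051886/(448950 + 1654689) = -5051886/2103639 = -5051886*1/2103639 = -1683962/701213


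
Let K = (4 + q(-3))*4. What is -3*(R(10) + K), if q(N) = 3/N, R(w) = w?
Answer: -66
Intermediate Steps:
K = 12 (K = (4 + 3/(-3))*4 = (4 + 3*(-⅓))*4 = (4 - 1)*4 = 3*4 = 12)
-3*(R(10) + K) = -3*(10 + 12) = -3*22 = -66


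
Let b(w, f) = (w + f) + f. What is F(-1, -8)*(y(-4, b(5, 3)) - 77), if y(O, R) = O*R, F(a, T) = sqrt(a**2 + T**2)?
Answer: -121*sqrt(65) ≈ -975.53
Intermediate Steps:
F(a, T) = sqrt(T**2 + a**2)
b(w, f) = w + 2*f (b(w, f) = (f + w) + f = w + 2*f)
F(-1, -8)*(y(-4, b(5, 3)) - 77) = sqrt((-8)**2 + (-1)**2)*(-4*(5 + 2*3) - 77) = sqrt(64 + 1)*(-4*(5 + 6) - 77) = sqrt(65)*(-4*11 - 77) = sqrt(65)*(-44 - 77) = sqrt(65)*(-121) = -121*sqrt(65)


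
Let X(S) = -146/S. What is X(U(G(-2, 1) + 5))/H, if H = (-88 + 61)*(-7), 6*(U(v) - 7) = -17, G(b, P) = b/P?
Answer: -292/1575 ≈ -0.18540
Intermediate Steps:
U(v) = 25/6 (U(v) = 7 + (⅙)*(-17) = 7 - 17/6 = 25/6)
H = 189 (H = -27*(-7) = 189)
X(U(G(-2, 1) + 5))/H = -146/25/6/189 = -146*6/25*(1/189) = -876/25*1/189 = -292/1575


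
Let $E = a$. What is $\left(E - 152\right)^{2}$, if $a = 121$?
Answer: $961$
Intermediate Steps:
$E = 121$
$\left(E - 152\right)^{2} = \left(121 - 152\right)^{2} = \left(-31\right)^{2} = 961$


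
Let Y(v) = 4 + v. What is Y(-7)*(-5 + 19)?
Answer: -42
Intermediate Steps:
Y(-7)*(-5 + 19) = (4 - 7)*(-5 + 19) = -3*14 = -42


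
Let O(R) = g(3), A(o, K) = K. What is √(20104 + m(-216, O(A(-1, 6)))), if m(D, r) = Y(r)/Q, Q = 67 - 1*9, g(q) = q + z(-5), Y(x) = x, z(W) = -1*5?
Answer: 19*√46835/29 ≈ 141.79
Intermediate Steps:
z(W) = -5
g(q) = -5 + q (g(q) = q - 5 = -5 + q)
O(R) = -2 (O(R) = -5 + 3 = -2)
Q = 58 (Q = 67 - 9 = 58)
m(D, r) = r/58
√(20104 + m(-216, O(A(-1, 6)))) = √(20104 + (1/58)*(-2)) = √(20104 - 1/29) = √(583015/29) = 19*√46835/29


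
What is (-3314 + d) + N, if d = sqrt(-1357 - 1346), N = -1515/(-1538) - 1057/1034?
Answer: -1317571711/397573 + I*sqrt(2703) ≈ -3314.0 + 51.99*I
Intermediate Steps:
N = -14789/397573 (N = -1515*(-1/1538) - 1057*1/1034 = 1515/1538 - 1057/1034 = -14789/397573 ≈ -0.037198)
d = I*sqrt(2703) (d = sqrt(-2703) = I*sqrt(2703) ≈ 51.99*I)
(-3314 + d) + N = (-3314 + I*sqrt(2703)) - 14789/397573 = -1317571711/397573 + I*sqrt(2703)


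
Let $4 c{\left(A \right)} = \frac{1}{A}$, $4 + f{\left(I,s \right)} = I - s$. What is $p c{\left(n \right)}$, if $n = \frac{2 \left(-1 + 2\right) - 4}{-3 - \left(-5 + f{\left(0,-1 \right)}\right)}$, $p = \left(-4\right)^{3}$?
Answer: $40$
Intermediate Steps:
$f{\left(I,s \right)} = -4 + I - s$ ($f{\left(I,s \right)} = -4 + \left(I - s\right) = -4 + I - s$)
$p = -64$
$n = - \frac{2}{5}$ ($n = \frac{2 \left(-1 + 2\right) - 4}{-3 + \left(5 - \left(-4 + 0 - -1\right)\right)} = \frac{2 \cdot 1 - 4}{-3 + \left(5 - \left(-4 + 0 + 1\right)\right)} = \frac{2 - 4}{-3 + \left(5 - -3\right)} = - \frac{2}{-3 + \left(5 + 3\right)} = - \frac{2}{-3 + 8} = - \frac{2}{5} \approx -0.4$)
$c{\left(A \right)} = \frac{1}{4 A}$
$p c{\left(n \right)} = - 64 \frac{1}{4 \left(- \frac{2}{5}\right)} = - 64 \cdot \frac{1}{4} \left(- \frac{5}{2}\right) = \left(-64\right) \left(- \frac{5}{8}\right) = 40$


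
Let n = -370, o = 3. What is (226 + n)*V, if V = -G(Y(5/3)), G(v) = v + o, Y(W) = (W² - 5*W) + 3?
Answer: 64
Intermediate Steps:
Y(W) = 3 + W² - 5*W
G(v) = 3 + v (G(v) = v + 3 = 3 + v)
V = -4/9 (V = -(3 + (3 + (5/3)² - 25/3)) = -(3 + (3 + (5*(⅓))² - 25/3)) = -(3 + (3 + (5/3)² - 5*5/3)) = -(3 + (3 + 25/9 - 25/3)) = -(3 - 23/9) = -1*4/9 = -4/9 ≈ -0.44444)
(226 + n)*V = (226 - 370)*(-4/9) = -144*(-4/9) = 64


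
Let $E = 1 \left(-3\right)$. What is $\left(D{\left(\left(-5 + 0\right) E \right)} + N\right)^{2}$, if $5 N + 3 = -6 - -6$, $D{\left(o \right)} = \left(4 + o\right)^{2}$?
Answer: $\frac{3247204}{25} \approx 1.2989 \cdot 10^{5}$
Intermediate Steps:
$E = -3$
$N = - \frac{3}{5}$ ($N = - \frac{3}{5} + \frac{-6 - -6}{5} = - \frac{3}{5} + \frac{-6 + 6}{5} = - \frac{3}{5} + \frac{1}{5} \cdot 0 = - \frac{3}{5} + 0 = - \frac{3}{5} \approx -0.6$)
$\left(D{\left(\left(-5 + 0\right) E \right)} + N\right)^{2} = \left(\left(4 + \left(-5 + 0\right) \left(-3\right)\right)^{2} - \frac{3}{5}\right)^{2} = \left(\left(4 - -15\right)^{2} - \frac{3}{5}\right)^{2} = \left(\left(4 + 15\right)^{2} - \frac{3}{5}\right)^{2} = \left(19^{2} - \frac{3}{5}\right)^{2} = \left(361 - \frac{3}{5}\right)^{2} = \left(\frac{1802}{5}\right)^{2} = \frac{3247204}{25}$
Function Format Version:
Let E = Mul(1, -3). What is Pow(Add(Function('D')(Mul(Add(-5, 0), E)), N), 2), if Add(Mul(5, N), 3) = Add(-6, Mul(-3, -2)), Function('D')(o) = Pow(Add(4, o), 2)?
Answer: Rational(3247204, 25) ≈ 1.2989e+5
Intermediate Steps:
E = -3
N = Rational(-3, 5) (N = Add(Rational(-3, 5), Mul(Rational(1, 5), Add(-6, Mul(-3, -2)))) = Add(Rational(-3, 5), Mul(Rational(1, 5), Add(-6, 6))) = Add(Rational(-3, 5), Mul(Rational(1, 5), 0)) = Add(Rational(-3, 5), 0) = Rational(-3, 5) ≈ -0.60000)
Pow(Add(Function('D')(Mul(Add(-5, 0), E)), N), 2) = Pow(Add(Pow(Add(4, Mul(Add(-5, 0), -3)), 2), Rational(-3, 5)), 2) = Pow(Add(Pow(Add(4, Mul(-5, -3)), 2), Rational(-3, 5)), 2) = Pow(Add(Pow(Add(4, 15), 2), Rational(-3, 5)), 2) = Pow(Add(Pow(19, 2), Rational(-3, 5)), 2) = Pow(Add(361, Rational(-3, 5)), 2) = Pow(Rational(1802, 5), 2) = Rational(3247204, 25)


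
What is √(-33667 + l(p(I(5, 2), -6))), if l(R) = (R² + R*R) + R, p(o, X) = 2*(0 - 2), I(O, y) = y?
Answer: I*√33639 ≈ 183.41*I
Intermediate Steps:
p(o, X) = -4 (p(o, X) = 2*(-2) = -4)
l(R) = R + 2*R² (l(R) = (R² + R²) + R = 2*R² + R = R + 2*R²)
√(-33667 + l(p(I(5, 2), -6))) = √(-33667 - 4*(1 + 2*(-4))) = √(-33667 - 4*(1 - 8)) = √(-33667 - 4*(-7)) = √(-33667 + 28) = √(-33639) = I*√33639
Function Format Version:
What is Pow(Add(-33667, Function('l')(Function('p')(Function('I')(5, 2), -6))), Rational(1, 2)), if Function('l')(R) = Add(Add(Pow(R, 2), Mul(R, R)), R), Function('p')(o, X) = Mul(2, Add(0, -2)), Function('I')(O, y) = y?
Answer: Mul(I, Pow(33639, Rational(1, 2))) ≈ Mul(183.41, I)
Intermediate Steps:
Function('p')(o, X) = -4 (Function('p')(o, X) = Mul(2, -2) = -4)
Function('l')(R) = Add(R, Mul(2, Pow(R, 2))) (Function('l')(R) = Add(Add(Pow(R, 2), Pow(R, 2)), R) = Add(Mul(2, Pow(R, 2)), R) = Add(R, Mul(2, Pow(R, 2))))
Pow(Add(-33667, Function('l')(Function('p')(Function('I')(5, 2), -6))), Rational(1, 2)) = Pow(Add(-33667, Mul(-4, Add(1, Mul(2, -4)))), Rational(1, 2)) = Pow(Add(-33667, Mul(-4, Add(1, -8))), Rational(1, 2)) = Pow(Add(-33667, Mul(-4, -7)), Rational(1, 2)) = Pow(Add(-33667, 28), Rational(1, 2)) = Pow(-33639, Rational(1, 2)) = Mul(I, Pow(33639, Rational(1, 2)))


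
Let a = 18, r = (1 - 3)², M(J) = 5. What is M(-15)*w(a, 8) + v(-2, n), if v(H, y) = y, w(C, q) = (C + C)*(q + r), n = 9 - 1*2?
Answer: 2167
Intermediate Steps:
n = 7 (n = 9 - 2 = 7)
r = 4 (r = (-2)² = 4)
w(C, q) = 2*C*(4 + q) (w(C, q) = (C + C)*(q + 4) = (2*C)*(4 + q) = 2*C*(4 + q))
M(-15)*w(a, 8) + v(-2, n) = 5*(2*18*(4 + 8)) + 7 = 5*(2*18*12) + 7 = 5*432 + 7 = 2160 + 7 = 2167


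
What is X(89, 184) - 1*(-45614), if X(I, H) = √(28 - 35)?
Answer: 45614 + I*√7 ≈ 45614.0 + 2.6458*I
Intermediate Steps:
X(I, H) = I*√7 (X(I, H) = √(-7) = I*√7)
X(89, 184) - 1*(-45614) = I*√7 - 1*(-45614) = I*√7 + 45614 = 45614 + I*√7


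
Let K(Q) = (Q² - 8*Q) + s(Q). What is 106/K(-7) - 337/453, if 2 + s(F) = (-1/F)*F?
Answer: 758/2567 ≈ 0.29529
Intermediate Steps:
s(F) = -3 (s(F) = -2 + (-1/F)*F = -2 - 1 = -3)
K(Q) = -3 + Q² - 8*Q (K(Q) = (Q² - 8*Q) - 3 = -3 + Q² - 8*Q)
106/K(-7) - 337/453 = 106/(-3 + (-7)² - 8*(-7)) - 337/453 = 106/(-3 + 49 + 56) - 337*1/453 = 106/102 - 337/453 = 106*(1/102) - 337/453 = 53/51 - 337/453 = 758/2567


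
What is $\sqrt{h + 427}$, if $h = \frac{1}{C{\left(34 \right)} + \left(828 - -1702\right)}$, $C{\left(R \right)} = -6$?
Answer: $\frac{\sqrt{680059619}}{1262} \approx 20.664$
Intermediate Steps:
$h = \frac{1}{2524}$ ($h = \frac{1}{-6 + \left(828 - -1702\right)} = \frac{1}{-6 + \left(828 + 1702\right)} = \frac{1}{-6 + 2530} = \frac{1}{2524} \approx 0.0003962$)
$\sqrt{h + 427} = \sqrt{\frac{1}{2524} + 427} = \sqrt{\frac{1077749}{2524}} = \frac{\sqrt{680059619}}{1262}$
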